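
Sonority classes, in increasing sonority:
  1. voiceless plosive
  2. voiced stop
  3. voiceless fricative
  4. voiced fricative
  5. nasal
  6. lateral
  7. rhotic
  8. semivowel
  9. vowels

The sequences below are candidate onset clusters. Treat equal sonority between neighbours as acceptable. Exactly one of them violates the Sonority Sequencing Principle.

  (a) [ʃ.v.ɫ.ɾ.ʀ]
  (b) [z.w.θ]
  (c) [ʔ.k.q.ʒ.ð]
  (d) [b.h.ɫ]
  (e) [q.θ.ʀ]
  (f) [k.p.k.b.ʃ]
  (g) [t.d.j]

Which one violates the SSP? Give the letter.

(a) [ʃ.v.ɫ.ɾ.ʀ]: profile 3-4-6-7-7 — obeys.
(b) [z.w.θ]: profile 4-8-3 — violates.
(c) [ʔ.k.q.ʒ.ð]: profile 1-1-1-4-4 — obeys.
(d) [b.h.ɫ]: profile 2-3-6 — obeys.
(e) [q.θ.ʀ]: profile 1-3-7 — obeys.
(f) [k.p.k.b.ʃ]: profile 1-1-1-2-3 — obeys.
(g) [t.d.j]: profile 1-2-8 — obeys.

b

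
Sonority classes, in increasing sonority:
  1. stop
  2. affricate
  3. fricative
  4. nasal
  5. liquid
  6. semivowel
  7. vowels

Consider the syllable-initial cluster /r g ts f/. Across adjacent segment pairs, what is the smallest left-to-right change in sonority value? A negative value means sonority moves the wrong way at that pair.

/r/ is a liquid (sonority 5).
/g/ is a stop (sonority 1).
/ts/ is an affricate (sonority 2).
/f/ is a fricative (sonority 3).
/r/→/g/: change -4.
/g/→/ts/: change +1.
/ts/→/f/: change +1.
Minimum = -4.

-4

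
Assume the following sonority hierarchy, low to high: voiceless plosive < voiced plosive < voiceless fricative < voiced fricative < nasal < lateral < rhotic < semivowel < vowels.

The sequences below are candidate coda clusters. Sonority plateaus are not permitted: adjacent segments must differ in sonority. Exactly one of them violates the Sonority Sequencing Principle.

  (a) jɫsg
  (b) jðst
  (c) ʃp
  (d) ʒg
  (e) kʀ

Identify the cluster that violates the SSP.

(a) 8-6-3-2 → obeys
(b) 8-4-3-1 → obeys
(c) 3-1 → obeys
(d) 4-2 → obeys
(e) 1-7 → violates

e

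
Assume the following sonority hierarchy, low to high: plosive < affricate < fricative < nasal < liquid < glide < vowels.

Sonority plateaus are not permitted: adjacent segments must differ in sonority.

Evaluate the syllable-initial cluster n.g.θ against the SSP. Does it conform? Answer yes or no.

/n/: nasal = 4.
/g/: plosive = 1.
/θ/: fricative = 3.
The profile is 4-1-3. Between /n/ (4) and /g/ (1) sonority does not rise, so the cluster violates the SSP.

no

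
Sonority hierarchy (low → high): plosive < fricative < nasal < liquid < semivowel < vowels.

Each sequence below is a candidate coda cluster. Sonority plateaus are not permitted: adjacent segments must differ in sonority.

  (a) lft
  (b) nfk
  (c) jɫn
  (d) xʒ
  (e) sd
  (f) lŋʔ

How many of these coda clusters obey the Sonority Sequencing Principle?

(a) sonority 4-2-1: well-formed.
(b) sonority 3-2-1: well-formed.
(c) sonority 5-4-3: well-formed.
(d) sonority 2-2: ill-formed.
(e) sonority 2-1: well-formed.
(f) sonority 4-3-1: well-formed.

5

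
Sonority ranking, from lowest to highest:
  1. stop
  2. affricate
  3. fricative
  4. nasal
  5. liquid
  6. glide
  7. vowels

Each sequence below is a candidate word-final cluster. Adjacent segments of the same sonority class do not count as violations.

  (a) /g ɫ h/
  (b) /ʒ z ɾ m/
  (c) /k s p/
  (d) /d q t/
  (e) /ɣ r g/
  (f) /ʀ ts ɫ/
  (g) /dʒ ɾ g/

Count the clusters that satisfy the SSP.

(a) /g ɫ h/: profile 1-5-3 — violates.
(b) /ʒ z ɾ m/: profile 3-3-5-4 — violates.
(c) /k s p/: profile 1-3-1 — violates.
(d) /d q t/: profile 1-1-1 — obeys.
(e) /ɣ r g/: profile 3-5-1 — violates.
(f) /ʀ ts ɫ/: profile 5-2-5 — violates.
(g) /dʒ ɾ g/: profile 2-5-1 — violates.

1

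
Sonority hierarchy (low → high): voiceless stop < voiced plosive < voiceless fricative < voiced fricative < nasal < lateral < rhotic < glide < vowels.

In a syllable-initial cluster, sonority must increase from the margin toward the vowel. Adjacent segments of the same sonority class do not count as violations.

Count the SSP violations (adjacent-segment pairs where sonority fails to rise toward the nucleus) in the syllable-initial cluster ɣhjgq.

/ɣ/ — voiced fricative, sonority 4.
/h/ — voiceless fricative, sonority 3.
/j/ — glide, sonority 8.
/g/ — voiced plosive, sonority 2.
/q/ — voiceless stop, sonority 1.
/ɣ/→/h/: 4→3 (does not rise) — violation.
/h/→/j/: 3→8 (rises) — ok.
/j/→/g/: 8→2 (does not rise) — violation.
/g/→/q/: 2→1 (does not rise) — violation.

3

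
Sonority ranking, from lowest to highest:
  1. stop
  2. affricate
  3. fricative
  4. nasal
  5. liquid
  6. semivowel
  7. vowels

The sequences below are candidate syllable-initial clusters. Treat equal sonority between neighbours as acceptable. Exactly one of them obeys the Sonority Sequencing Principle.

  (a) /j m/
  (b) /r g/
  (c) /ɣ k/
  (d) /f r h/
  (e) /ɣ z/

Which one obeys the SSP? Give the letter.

(a) sonority 6-4: ill-formed.
(b) sonority 5-1: ill-formed.
(c) sonority 3-1: ill-formed.
(d) sonority 3-5-3: ill-formed.
(e) sonority 3-3: well-formed.

e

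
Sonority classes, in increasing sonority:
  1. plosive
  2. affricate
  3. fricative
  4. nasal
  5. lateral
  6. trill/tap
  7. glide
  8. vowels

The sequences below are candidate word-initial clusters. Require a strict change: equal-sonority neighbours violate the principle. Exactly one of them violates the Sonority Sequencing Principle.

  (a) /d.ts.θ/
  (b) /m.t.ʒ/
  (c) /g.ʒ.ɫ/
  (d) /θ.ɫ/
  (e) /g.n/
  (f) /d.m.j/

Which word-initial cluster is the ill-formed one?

b

(a) /d.ts.θ/: profile 1-2-3 — obeys.
(b) /m.t.ʒ/: profile 4-1-3 — violates.
(c) /g.ʒ.ɫ/: profile 1-3-5 — obeys.
(d) /θ.ɫ/: profile 3-5 — obeys.
(e) /g.n/: profile 1-4 — obeys.
(f) /d.m.j/: profile 1-4-7 — obeys.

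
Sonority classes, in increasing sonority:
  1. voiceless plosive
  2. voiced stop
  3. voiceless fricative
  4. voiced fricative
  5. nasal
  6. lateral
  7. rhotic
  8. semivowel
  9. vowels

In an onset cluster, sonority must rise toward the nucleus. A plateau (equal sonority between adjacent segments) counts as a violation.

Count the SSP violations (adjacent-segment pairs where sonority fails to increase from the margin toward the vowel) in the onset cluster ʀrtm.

/ʀ/ is a rhotic (sonority 7).
/r/ is a rhotic (sonority 7).
/t/ is a voiceless plosive (sonority 1).
/m/ is a nasal (sonority 5).
/ʀ/→/r/: 7→7 (plateau) — violation.
/r/→/t/: 7→1 (does not rise) — violation.
/t/→/m/: 1→5 (rises) — ok.

2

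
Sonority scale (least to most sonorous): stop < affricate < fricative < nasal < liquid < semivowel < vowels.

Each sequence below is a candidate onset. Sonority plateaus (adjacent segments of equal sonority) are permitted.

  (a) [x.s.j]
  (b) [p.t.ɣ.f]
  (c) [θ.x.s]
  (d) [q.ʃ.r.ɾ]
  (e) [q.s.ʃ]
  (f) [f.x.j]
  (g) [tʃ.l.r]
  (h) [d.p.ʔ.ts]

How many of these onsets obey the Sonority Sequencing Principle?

8

(a) sonority 3-3-6: well-formed.
(b) sonority 1-1-3-3: well-formed.
(c) sonority 3-3-3: well-formed.
(d) sonority 1-3-5-5: well-formed.
(e) sonority 1-3-3: well-formed.
(f) sonority 3-3-6: well-formed.
(g) sonority 2-5-5: well-formed.
(h) sonority 1-1-1-2: well-formed.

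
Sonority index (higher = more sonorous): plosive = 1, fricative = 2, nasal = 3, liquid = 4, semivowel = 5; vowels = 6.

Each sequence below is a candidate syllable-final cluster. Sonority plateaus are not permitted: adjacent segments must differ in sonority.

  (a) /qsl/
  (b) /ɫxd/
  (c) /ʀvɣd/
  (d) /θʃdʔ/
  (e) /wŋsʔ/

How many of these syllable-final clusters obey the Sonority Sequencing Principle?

2

(a) 1-2-4 → violates
(b) 4-2-1 → obeys
(c) 4-2-2-1 → violates
(d) 2-2-1-1 → violates
(e) 5-3-2-1 → obeys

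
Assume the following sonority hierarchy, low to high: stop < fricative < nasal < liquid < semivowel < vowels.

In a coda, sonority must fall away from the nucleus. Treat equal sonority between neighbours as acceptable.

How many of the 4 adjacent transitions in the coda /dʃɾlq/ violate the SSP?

/d/ is a stop (sonority 1).
/ʃ/ is a fricative (sonority 2).
/ɾ/ is a liquid (sonority 4).
/l/ is a liquid (sonority 4).
/q/ is a stop (sonority 1).
/d/→/ʃ/: 1→2 (does not fall) — violation.
/ʃ/→/ɾ/: 2→4 (does not fall) — violation.
/ɾ/→/l/: 4→4 (plateau, allowed) — ok.
/l/→/q/: 4→1 (falls) — ok.

2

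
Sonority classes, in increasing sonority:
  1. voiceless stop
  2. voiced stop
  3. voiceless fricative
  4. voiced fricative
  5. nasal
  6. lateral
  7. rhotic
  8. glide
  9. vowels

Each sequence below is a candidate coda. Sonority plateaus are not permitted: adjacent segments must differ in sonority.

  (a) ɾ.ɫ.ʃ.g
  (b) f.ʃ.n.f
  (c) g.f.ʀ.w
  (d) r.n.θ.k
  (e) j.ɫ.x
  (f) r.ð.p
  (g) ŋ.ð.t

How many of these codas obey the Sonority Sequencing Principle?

(a) sonority 7-6-3-2: well-formed.
(b) sonority 3-3-5-3: ill-formed.
(c) sonority 2-3-7-8: ill-formed.
(d) sonority 7-5-3-1: well-formed.
(e) sonority 8-6-3: well-formed.
(f) sonority 7-4-1: well-formed.
(g) sonority 5-4-1: well-formed.

5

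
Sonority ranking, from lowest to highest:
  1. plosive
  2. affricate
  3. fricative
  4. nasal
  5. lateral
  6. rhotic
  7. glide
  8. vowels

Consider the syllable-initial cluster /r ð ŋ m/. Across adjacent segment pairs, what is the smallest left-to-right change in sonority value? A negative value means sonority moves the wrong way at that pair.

-3

/r/: rhotic = 6.
/ð/: fricative = 3.
/ŋ/: nasal = 4.
/m/: nasal = 4.
/r/→/ð/: change -3.
/ð/→/ŋ/: change +1.
/ŋ/→/m/: change +0.
Minimum = -3.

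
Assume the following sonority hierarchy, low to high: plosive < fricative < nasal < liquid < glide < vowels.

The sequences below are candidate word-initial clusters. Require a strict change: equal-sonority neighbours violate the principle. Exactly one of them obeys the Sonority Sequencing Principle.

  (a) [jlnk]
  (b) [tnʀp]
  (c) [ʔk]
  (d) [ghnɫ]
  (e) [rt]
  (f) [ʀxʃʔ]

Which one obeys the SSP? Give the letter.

(a) [jlnk]: profile 5-4-3-1 — violates.
(b) [tnʀp]: profile 1-3-4-1 — violates.
(c) [ʔk]: profile 1-1 — violates.
(d) [ghnɫ]: profile 1-2-3-4 — obeys.
(e) [rt]: profile 4-1 — violates.
(f) [ʀxʃʔ]: profile 4-2-2-1 — violates.

d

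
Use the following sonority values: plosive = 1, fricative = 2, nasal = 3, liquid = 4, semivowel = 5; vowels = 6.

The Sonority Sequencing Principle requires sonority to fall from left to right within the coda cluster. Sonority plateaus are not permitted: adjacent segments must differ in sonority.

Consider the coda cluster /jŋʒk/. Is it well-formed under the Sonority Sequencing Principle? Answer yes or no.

yes

/j/: semivowel = 5.
/ŋ/: nasal = 3.
/ʒ/: fricative = 2.
/k/: plosive = 1.
The profile 5-3-2-1 strictly falls, so the coda cluster satisfies the SSP.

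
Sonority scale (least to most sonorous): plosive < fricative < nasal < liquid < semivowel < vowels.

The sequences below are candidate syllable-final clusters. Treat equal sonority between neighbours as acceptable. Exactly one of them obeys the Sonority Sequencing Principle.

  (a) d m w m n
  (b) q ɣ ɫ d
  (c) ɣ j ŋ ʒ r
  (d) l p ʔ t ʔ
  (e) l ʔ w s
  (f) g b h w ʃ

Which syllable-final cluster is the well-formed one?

(a) sonority 1-3-5-3-3: ill-formed.
(b) sonority 1-2-4-1: ill-formed.
(c) sonority 2-5-3-2-4: ill-formed.
(d) sonority 4-1-1-1-1: well-formed.
(e) sonority 4-1-5-2: ill-formed.
(f) sonority 1-1-2-5-2: ill-formed.

d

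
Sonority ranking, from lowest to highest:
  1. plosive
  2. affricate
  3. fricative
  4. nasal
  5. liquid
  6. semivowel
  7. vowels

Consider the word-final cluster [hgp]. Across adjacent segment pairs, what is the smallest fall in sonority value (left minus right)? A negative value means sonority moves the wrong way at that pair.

/h/ is a fricative (sonority 3).
/g/ is a plosive (sonority 1).
/p/ is a plosive (sonority 1).
/h/→/g/: change +2.
/g/→/p/: change +0.
Minimum = 0.

0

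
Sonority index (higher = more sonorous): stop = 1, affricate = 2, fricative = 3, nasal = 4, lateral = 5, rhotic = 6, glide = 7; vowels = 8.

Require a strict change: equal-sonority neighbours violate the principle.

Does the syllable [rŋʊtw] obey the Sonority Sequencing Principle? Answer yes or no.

Onset: /r/ is a rhotic (sonority 6), /ŋ/ is a nasal (sonority 4); then the nucleus /ʊ/ (sonority 8).
Onset profile 6-4-8 — does not strictly rise throughout.
Coda: /t/ is a stop (sonority 1), /w/ is a glide (sonority 7).
Coda profile 8-1-7 — does not strictly fall throughout.

no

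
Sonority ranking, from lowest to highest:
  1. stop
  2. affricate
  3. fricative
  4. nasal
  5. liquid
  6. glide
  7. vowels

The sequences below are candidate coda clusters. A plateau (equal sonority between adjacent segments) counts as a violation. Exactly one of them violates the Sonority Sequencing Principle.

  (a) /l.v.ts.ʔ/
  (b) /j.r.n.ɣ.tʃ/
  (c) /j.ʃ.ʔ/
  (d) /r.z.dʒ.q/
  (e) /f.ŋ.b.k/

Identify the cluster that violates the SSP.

(a) sonority 5-3-2-1: well-formed.
(b) sonority 6-5-4-3-2: well-formed.
(c) sonority 6-3-1: well-formed.
(d) sonority 5-3-2-1: well-formed.
(e) sonority 3-4-1-1: ill-formed.

e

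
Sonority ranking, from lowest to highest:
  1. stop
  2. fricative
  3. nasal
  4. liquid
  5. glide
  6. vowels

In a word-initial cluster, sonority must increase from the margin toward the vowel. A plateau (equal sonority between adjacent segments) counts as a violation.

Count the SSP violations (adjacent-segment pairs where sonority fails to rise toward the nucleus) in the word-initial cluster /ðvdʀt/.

3

/ð/: fricative = 2.
/v/: fricative = 2.
/d/: stop = 1.
/ʀ/: liquid = 4.
/t/: stop = 1.
/ð/→/v/: 2→2 (plateau) — violation.
/v/→/d/: 2→1 (does not rise) — violation.
/d/→/ʀ/: 1→4 (rises) — ok.
/ʀ/→/t/: 4→1 (does not rise) — violation.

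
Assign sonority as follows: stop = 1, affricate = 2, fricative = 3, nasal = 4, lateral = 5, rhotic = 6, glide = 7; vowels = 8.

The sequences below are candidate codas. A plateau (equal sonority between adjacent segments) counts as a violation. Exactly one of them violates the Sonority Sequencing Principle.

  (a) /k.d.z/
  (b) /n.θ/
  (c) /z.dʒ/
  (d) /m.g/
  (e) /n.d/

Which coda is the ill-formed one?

(a) /k.d.z/: profile 1-1-3 — violates.
(b) /n.θ/: profile 4-3 — obeys.
(c) /z.dʒ/: profile 3-2 — obeys.
(d) /m.g/: profile 4-1 — obeys.
(e) /n.d/: profile 4-1 — obeys.

a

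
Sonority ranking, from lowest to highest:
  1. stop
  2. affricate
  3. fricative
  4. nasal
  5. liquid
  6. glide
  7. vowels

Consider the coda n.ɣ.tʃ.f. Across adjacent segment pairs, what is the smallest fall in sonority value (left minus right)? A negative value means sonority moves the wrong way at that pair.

-1

/n/ is a nasal (sonority 4).
/ɣ/ is a fricative (sonority 3).
/tʃ/ is an affricate (sonority 2).
/f/ is a fricative (sonority 3).
/n/→/ɣ/: change +1.
/ɣ/→/tʃ/: change +1.
/tʃ/→/f/: change -1.
Minimum = -1.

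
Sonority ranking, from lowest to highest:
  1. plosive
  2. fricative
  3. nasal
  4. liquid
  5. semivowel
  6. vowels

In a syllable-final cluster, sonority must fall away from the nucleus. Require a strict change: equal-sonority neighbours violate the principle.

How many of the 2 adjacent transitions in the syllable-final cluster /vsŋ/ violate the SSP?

/v/ — fricative, sonority 2.
/s/ — fricative, sonority 2.
/ŋ/ — nasal, sonority 3.
/v/→/s/: 2→2 (plateau) — violation.
/s/→/ŋ/: 2→3 (does not fall) — violation.

2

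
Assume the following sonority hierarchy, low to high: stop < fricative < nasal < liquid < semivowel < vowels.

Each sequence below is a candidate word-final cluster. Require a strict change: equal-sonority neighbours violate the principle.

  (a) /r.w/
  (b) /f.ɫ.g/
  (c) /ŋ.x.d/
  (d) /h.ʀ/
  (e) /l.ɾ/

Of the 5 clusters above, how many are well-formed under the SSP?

1

(a) 4-5 → violates
(b) 2-4-1 → violates
(c) 3-2-1 → obeys
(d) 2-4 → violates
(e) 4-4 → violates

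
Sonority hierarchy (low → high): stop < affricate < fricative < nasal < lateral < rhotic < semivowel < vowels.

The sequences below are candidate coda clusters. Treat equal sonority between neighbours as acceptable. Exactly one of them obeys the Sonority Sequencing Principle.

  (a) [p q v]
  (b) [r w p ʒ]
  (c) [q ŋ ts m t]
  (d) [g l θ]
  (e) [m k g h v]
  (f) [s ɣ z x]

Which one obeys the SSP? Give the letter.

(a) sonority 1-1-3: ill-formed.
(b) sonority 6-7-1-3: ill-formed.
(c) sonority 1-4-2-4-1: ill-formed.
(d) sonority 1-5-3: ill-formed.
(e) sonority 4-1-1-3-3: ill-formed.
(f) sonority 3-3-3-3: well-formed.

f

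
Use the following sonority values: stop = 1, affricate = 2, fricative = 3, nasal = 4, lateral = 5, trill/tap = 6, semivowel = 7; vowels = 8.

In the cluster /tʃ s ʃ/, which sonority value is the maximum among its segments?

/tʃ/: affricate = 2.
/s/: fricative = 3.
/ʃ/: fricative = 3.
The maximum is 3.

3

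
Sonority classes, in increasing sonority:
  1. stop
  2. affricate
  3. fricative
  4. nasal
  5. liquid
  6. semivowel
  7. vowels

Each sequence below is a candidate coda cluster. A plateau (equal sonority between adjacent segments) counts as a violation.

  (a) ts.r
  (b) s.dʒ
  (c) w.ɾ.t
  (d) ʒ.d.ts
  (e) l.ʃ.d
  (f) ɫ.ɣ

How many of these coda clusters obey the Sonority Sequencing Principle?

4

(a) 2-5 → violates
(b) 3-2 → obeys
(c) 6-5-1 → obeys
(d) 3-1-2 → violates
(e) 5-3-1 → obeys
(f) 5-3 → obeys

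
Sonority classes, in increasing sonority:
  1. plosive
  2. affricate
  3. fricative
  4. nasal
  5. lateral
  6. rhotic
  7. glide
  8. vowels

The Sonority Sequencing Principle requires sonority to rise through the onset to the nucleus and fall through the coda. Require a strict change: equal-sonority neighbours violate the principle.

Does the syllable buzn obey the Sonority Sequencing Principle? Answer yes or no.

no

Onset: /b/ is a plosive (sonority 1); then the nucleus /u/ (sonority 8).
Onset profile 1-8 — rises to the nucleus.
Coda: /z/ is a fricative (sonority 3), /n/ is a nasal (sonority 4).
Coda profile 8-3-4 — does not strictly fall throughout.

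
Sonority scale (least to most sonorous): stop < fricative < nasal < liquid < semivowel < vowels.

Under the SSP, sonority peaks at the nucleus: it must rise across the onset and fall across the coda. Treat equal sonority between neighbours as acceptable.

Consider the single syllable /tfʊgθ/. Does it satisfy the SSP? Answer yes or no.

Onset: /t/ is a stop (sonority 1), /f/ is a fricative (sonority 2); then the nucleus /ʊ/ (sonority 6).
Onset profile 1-2-6 — rises to the nucleus.
Coda: /g/ is a stop (sonority 1), /θ/ is a fricative (sonority 2).
Coda profile 6-1-2 — does not fall throughout.

no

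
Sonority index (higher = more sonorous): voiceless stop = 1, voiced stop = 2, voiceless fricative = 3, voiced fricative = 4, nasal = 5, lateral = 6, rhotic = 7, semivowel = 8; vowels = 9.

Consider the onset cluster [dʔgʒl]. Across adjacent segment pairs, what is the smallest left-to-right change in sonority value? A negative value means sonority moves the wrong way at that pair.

/d/: voiced stop = 2.
/ʔ/: voiceless stop = 1.
/g/: voiced stop = 2.
/ʒ/: voiced fricative = 4.
/l/: lateral = 6.
/d/→/ʔ/: change -1.
/ʔ/→/g/: change +1.
/g/→/ʒ/: change +2.
/ʒ/→/l/: change +2.
Minimum = -1.

-1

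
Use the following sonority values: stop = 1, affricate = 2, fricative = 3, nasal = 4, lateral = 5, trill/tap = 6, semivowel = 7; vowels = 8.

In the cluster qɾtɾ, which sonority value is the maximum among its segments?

6

/q/ is a stop (sonority 1).
/ɾ/ is a trill/tap (sonority 6).
/t/ is a stop (sonority 1).
/ɾ/ is a trill/tap (sonority 6).
The maximum is 6.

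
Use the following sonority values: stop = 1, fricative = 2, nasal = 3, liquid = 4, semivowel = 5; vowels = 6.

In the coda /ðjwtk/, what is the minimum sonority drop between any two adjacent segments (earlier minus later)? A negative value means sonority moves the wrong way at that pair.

/ð/ is a fricative (sonority 2).
/j/ is a semivowel (sonority 5).
/w/ is a semivowel (sonority 5).
/t/ is a stop (sonority 1).
/k/ is a stop (sonority 1).
/ð/→/j/: change -3.
/j/→/w/: change +0.
/w/→/t/: change +4.
/t/→/k/: change +0.
Minimum = -3.

-3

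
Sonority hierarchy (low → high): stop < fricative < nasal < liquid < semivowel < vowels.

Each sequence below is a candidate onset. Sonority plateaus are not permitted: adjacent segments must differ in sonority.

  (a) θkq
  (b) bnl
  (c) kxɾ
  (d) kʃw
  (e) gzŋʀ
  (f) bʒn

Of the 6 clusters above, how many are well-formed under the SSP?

(a) θkq: profile 2-1-1 — violates.
(b) bnl: profile 1-3-4 — obeys.
(c) kxɾ: profile 1-2-4 — obeys.
(d) kʃw: profile 1-2-5 — obeys.
(e) gzŋʀ: profile 1-2-3-4 — obeys.
(f) bʒn: profile 1-2-3 — obeys.

5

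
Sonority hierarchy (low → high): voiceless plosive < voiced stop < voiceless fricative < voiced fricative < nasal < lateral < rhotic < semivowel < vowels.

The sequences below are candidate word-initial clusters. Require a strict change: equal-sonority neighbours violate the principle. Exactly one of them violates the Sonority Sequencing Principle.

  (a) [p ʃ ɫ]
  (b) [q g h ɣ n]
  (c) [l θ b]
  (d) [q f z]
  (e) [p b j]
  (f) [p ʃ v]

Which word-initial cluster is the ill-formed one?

(a) [p ʃ ɫ]: profile 1-3-6 — obeys.
(b) [q g h ɣ n]: profile 1-2-3-4-5 — obeys.
(c) [l θ b]: profile 6-3-2 — violates.
(d) [q f z]: profile 1-3-4 — obeys.
(e) [p b j]: profile 1-2-8 — obeys.
(f) [p ʃ v]: profile 1-3-4 — obeys.

c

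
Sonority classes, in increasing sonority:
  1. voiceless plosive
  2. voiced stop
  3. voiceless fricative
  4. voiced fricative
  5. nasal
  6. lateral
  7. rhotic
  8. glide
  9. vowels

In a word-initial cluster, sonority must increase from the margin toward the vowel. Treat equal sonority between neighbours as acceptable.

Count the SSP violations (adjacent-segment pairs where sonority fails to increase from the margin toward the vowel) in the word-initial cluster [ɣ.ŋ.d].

1

/ɣ/ is a voiced fricative (sonority 4).
/ŋ/ is a nasal (sonority 5).
/d/ is a voiced stop (sonority 2).
/ɣ/→/ŋ/: 4→5 (rises) — ok.
/ŋ/→/d/: 5→2 (does not rise) — violation.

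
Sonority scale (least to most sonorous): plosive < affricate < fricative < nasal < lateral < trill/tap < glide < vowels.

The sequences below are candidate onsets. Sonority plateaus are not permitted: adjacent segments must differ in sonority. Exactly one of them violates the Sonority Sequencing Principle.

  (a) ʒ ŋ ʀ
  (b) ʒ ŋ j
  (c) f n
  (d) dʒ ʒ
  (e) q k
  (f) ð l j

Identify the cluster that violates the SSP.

e

(a) 3-4-6 → obeys
(b) 3-4-7 → obeys
(c) 3-4 → obeys
(d) 2-3 → obeys
(e) 1-1 → violates
(f) 3-5-7 → obeys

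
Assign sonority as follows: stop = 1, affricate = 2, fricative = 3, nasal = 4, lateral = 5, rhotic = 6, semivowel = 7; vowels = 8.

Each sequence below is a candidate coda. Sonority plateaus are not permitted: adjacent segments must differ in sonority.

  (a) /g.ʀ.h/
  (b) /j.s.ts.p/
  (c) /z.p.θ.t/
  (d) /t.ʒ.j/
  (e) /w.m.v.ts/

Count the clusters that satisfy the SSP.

(a) /g.ʀ.h/: profile 1-6-3 — violates.
(b) /j.s.ts.p/: profile 7-3-2-1 — obeys.
(c) /z.p.θ.t/: profile 3-1-3-1 — violates.
(d) /t.ʒ.j/: profile 1-3-7 — violates.
(e) /w.m.v.ts/: profile 7-4-3-2 — obeys.

2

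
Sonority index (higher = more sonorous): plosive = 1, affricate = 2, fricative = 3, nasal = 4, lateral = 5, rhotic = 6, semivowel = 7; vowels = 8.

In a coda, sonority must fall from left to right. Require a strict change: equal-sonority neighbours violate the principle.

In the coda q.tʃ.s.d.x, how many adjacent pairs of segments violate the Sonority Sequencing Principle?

3

/q/: plosive = 1.
/tʃ/: affricate = 2.
/s/: fricative = 3.
/d/: plosive = 1.
/x/: fricative = 3.
/q/→/tʃ/: 1→2 (does not fall) — violation.
/tʃ/→/s/: 2→3 (does not fall) — violation.
/s/→/d/: 3→1 (falls) — ok.
/d/→/x/: 1→3 (does not fall) — violation.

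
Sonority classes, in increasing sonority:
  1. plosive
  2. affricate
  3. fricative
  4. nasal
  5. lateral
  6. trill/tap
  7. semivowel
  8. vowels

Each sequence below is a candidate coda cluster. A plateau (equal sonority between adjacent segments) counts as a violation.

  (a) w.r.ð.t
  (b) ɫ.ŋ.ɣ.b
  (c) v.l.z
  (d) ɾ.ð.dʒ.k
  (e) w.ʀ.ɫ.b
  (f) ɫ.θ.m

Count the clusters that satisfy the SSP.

4

(a) sonority 7-6-3-1: well-formed.
(b) sonority 5-4-3-1: well-formed.
(c) sonority 3-5-3: ill-formed.
(d) sonority 6-3-2-1: well-formed.
(e) sonority 7-6-5-1: well-formed.
(f) sonority 5-3-4: ill-formed.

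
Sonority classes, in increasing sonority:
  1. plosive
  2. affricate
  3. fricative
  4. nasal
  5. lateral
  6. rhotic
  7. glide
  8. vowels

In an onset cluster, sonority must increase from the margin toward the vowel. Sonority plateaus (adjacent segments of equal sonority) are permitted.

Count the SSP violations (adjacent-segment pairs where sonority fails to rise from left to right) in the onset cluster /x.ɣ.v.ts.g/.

/x/ is a fricative (sonority 3).
/ɣ/ is a fricative (sonority 3).
/v/ is a fricative (sonority 3).
/ts/ is an affricate (sonority 2).
/g/ is a plosive (sonority 1).
/x/→/ɣ/: 3→3 (plateau, allowed) — ok.
/ɣ/→/v/: 3→3 (plateau, allowed) — ok.
/v/→/ts/: 3→2 (does not rise) — violation.
/ts/→/g/: 2→1 (does not rise) — violation.

2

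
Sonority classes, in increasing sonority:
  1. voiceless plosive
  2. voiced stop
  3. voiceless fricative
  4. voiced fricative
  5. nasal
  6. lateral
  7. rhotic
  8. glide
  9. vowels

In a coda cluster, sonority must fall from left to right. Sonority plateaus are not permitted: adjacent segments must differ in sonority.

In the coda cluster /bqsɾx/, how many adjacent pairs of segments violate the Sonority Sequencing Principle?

2

/b/ is a voiced stop (sonority 2).
/q/ is a voiceless plosive (sonority 1).
/s/ is a voiceless fricative (sonority 3).
/ɾ/ is a rhotic (sonority 7).
/x/ is a voiceless fricative (sonority 3).
/b/→/q/: 2→1 (falls) — ok.
/q/→/s/: 1→3 (does not fall) — violation.
/s/→/ɾ/: 3→7 (does not fall) — violation.
/ɾ/→/x/: 7→3 (falls) — ok.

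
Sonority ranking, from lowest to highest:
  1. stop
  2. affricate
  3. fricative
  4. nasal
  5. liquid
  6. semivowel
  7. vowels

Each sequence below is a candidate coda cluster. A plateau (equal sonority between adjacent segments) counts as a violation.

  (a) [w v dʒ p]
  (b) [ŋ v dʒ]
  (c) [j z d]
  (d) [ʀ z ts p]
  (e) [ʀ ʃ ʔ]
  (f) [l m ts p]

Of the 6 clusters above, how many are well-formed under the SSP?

(a) [w v dʒ p]: profile 6-3-2-1 — obeys.
(b) [ŋ v dʒ]: profile 4-3-2 — obeys.
(c) [j z d]: profile 6-3-1 — obeys.
(d) [ʀ z ts p]: profile 5-3-2-1 — obeys.
(e) [ʀ ʃ ʔ]: profile 5-3-1 — obeys.
(f) [l m ts p]: profile 5-4-2-1 — obeys.

6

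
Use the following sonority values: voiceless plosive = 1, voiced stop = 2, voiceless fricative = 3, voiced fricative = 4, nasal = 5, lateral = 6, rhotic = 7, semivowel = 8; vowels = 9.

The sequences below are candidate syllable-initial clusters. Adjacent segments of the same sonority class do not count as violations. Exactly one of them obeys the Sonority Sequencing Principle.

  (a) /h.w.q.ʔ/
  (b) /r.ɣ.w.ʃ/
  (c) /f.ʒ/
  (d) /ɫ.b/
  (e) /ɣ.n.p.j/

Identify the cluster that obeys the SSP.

c

(a) /h.w.q.ʔ/: profile 3-8-1-1 — violates.
(b) /r.ɣ.w.ʃ/: profile 7-4-8-3 — violates.
(c) /f.ʒ/: profile 3-4 — obeys.
(d) /ɫ.b/: profile 6-2 — violates.
(e) /ɣ.n.p.j/: profile 4-5-1-8 — violates.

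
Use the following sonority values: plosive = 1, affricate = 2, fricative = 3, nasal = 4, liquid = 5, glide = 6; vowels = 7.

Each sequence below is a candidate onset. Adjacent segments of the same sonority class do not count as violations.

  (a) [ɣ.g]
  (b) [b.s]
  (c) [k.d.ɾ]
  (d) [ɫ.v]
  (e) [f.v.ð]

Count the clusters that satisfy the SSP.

3

(a) sonority 3-1: ill-formed.
(b) sonority 1-3: well-formed.
(c) sonority 1-1-5: well-formed.
(d) sonority 5-3: ill-formed.
(e) sonority 3-3-3: well-formed.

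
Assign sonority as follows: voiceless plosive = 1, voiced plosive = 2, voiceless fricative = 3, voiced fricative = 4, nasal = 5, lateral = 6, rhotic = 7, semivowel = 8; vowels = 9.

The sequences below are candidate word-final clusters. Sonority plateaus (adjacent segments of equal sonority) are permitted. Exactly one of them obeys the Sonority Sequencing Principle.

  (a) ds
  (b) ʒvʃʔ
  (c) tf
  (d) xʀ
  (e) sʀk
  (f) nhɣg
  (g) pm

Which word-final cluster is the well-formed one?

b

(a) 2-3 → violates
(b) 4-4-3-1 → obeys
(c) 1-3 → violates
(d) 3-7 → violates
(e) 3-7-1 → violates
(f) 5-3-4-2 → violates
(g) 1-5 → violates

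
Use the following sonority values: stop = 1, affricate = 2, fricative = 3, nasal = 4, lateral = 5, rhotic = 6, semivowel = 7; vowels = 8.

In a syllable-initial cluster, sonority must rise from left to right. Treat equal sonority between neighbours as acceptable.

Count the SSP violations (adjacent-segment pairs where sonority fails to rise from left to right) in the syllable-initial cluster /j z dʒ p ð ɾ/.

3

/j/ — semivowel, sonority 7.
/z/ — fricative, sonority 3.
/dʒ/ — affricate, sonority 2.
/p/ — stop, sonority 1.
/ð/ — fricative, sonority 3.
/ɾ/ — rhotic, sonority 6.
/j/→/z/: 7→3 (does not rise) — violation.
/z/→/dʒ/: 3→2 (does not rise) — violation.
/dʒ/→/p/: 2→1 (does not rise) — violation.
/p/→/ð/: 1→3 (rises) — ok.
/ð/→/ɾ/: 3→6 (rises) — ok.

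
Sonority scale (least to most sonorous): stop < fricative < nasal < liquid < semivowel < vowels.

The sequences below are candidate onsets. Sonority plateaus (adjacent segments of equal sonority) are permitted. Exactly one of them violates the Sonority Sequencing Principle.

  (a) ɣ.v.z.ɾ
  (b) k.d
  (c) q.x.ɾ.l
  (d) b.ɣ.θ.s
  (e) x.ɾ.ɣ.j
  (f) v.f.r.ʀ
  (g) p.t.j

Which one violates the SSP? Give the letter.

(a) 2-2-2-4 → obeys
(b) 1-1 → obeys
(c) 1-2-4-4 → obeys
(d) 1-2-2-2 → obeys
(e) 2-4-2-5 → violates
(f) 2-2-4-4 → obeys
(g) 1-1-5 → obeys

e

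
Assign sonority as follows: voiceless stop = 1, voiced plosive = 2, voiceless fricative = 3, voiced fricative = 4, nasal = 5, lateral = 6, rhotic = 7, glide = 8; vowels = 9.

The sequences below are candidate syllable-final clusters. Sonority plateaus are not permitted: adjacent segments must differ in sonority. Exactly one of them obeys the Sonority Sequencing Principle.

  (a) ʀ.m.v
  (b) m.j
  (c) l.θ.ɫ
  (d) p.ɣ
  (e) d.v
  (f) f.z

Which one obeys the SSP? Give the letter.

(a) 7-5-4 → obeys
(b) 5-8 → violates
(c) 6-3-6 → violates
(d) 1-4 → violates
(e) 2-4 → violates
(f) 3-4 → violates

a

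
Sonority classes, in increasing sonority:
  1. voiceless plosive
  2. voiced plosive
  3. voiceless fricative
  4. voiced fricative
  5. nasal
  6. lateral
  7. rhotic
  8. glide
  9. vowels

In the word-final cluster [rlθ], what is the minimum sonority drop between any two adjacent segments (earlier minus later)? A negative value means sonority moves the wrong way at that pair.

/r/: rhotic = 7.
/l/: lateral = 6.
/θ/: voiceless fricative = 3.
/r/→/l/: change +1.
/l/→/θ/: change +3.
Minimum = 1.

1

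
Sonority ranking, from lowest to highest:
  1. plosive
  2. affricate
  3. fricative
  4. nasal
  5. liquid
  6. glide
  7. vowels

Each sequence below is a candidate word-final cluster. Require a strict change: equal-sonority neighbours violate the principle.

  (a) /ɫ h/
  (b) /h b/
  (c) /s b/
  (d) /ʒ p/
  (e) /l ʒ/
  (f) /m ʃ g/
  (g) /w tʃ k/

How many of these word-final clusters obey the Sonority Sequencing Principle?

(a) sonority 5-3: well-formed.
(b) sonority 3-1: well-formed.
(c) sonority 3-1: well-formed.
(d) sonority 3-1: well-formed.
(e) sonority 5-3: well-formed.
(f) sonority 4-3-1: well-formed.
(g) sonority 6-2-1: well-formed.

7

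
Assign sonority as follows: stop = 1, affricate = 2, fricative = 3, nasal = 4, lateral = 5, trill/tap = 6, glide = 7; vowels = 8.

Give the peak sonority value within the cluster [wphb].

/w/ is a glide (sonority 7).
/p/ is a stop (sonority 1).
/h/ is a fricative (sonority 3).
/b/ is a stop (sonority 1).
The maximum is 7.

7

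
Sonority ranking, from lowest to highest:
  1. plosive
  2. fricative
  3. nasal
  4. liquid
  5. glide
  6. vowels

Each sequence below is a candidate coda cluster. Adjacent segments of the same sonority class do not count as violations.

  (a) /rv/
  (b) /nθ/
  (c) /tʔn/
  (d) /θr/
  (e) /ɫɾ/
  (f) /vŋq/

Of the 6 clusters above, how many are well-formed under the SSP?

3

(a) 4-2 → obeys
(b) 3-2 → obeys
(c) 1-1-3 → violates
(d) 2-4 → violates
(e) 4-4 → obeys
(f) 2-3-1 → violates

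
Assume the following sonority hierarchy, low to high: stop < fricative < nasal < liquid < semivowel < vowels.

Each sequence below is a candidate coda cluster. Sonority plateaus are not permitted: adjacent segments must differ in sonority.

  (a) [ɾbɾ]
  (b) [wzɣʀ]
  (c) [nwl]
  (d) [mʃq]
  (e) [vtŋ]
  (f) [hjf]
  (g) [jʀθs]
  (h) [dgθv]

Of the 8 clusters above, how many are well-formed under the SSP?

1

(a) 4-1-4 → violates
(b) 5-2-2-4 → violates
(c) 3-5-4 → violates
(d) 3-2-1 → obeys
(e) 2-1-3 → violates
(f) 2-5-2 → violates
(g) 5-4-2-2 → violates
(h) 1-1-2-2 → violates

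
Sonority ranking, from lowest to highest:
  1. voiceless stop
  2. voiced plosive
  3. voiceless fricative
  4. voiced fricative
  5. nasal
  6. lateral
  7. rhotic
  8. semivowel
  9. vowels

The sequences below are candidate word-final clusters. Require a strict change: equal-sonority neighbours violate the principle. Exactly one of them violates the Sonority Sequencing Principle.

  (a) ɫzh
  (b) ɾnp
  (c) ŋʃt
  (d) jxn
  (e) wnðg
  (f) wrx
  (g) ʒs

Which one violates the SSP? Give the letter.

d

(a) ɫzh: profile 6-4-3 — obeys.
(b) ɾnp: profile 7-5-1 — obeys.
(c) ŋʃt: profile 5-3-1 — obeys.
(d) jxn: profile 8-3-5 — violates.
(e) wnðg: profile 8-5-4-2 — obeys.
(f) wrx: profile 8-7-3 — obeys.
(g) ʒs: profile 4-3 — obeys.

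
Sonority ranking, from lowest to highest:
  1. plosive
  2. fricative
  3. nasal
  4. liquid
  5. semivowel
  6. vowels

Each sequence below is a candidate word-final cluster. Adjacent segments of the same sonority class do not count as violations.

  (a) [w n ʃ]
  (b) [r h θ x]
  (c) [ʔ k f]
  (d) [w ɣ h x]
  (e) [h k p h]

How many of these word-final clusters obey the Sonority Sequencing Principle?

(a) [w n ʃ]: profile 5-3-2 — obeys.
(b) [r h θ x]: profile 4-2-2-2 — obeys.
(c) [ʔ k f]: profile 1-1-2 — violates.
(d) [w ɣ h x]: profile 5-2-2-2 — obeys.
(e) [h k p h]: profile 2-1-1-2 — violates.

3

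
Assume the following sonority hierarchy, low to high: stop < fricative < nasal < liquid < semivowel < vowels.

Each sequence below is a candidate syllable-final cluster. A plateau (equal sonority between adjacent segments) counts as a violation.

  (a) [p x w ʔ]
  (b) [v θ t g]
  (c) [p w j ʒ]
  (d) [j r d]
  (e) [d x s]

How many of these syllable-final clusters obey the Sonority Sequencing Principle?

1

(a) [p x w ʔ]: profile 1-2-5-1 — violates.
(b) [v θ t g]: profile 2-2-1-1 — violates.
(c) [p w j ʒ]: profile 1-5-5-2 — violates.
(d) [j r d]: profile 5-4-1 — obeys.
(e) [d x s]: profile 1-2-2 — violates.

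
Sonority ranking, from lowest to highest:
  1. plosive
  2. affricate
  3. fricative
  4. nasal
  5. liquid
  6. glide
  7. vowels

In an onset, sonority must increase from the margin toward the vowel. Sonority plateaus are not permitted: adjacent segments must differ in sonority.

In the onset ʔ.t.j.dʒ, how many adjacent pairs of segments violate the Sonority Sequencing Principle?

/ʔ/: plosive = 1.
/t/: plosive = 1.
/j/: glide = 6.
/dʒ/: affricate = 2.
/ʔ/→/t/: 1→1 (plateau) — violation.
/t/→/j/: 1→6 (rises) — ok.
/j/→/dʒ/: 6→2 (does not rise) — violation.

2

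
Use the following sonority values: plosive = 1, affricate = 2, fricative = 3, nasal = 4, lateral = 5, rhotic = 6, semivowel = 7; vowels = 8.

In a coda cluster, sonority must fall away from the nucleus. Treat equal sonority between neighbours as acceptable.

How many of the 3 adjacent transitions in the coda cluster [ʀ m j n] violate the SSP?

1

/ʀ/: rhotic = 6.
/m/: nasal = 4.
/j/: semivowel = 7.
/n/: nasal = 4.
/ʀ/→/m/: 6→4 (falls) — ok.
/m/→/j/: 4→7 (does not fall) — violation.
/j/→/n/: 7→4 (falls) — ok.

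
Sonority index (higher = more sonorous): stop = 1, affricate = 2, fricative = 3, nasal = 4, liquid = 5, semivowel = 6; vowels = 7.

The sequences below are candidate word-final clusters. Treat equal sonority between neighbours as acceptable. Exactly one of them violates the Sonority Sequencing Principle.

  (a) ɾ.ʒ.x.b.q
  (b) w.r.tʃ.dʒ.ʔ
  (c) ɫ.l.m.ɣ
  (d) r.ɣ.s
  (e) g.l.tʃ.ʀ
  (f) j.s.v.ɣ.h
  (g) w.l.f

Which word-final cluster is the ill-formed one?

e

(a) sonority 5-3-3-1-1: well-formed.
(b) sonority 6-5-2-2-1: well-formed.
(c) sonority 5-5-4-3: well-formed.
(d) sonority 5-3-3: well-formed.
(e) sonority 1-5-2-5: ill-formed.
(f) sonority 6-3-3-3-3: well-formed.
(g) sonority 6-5-3: well-formed.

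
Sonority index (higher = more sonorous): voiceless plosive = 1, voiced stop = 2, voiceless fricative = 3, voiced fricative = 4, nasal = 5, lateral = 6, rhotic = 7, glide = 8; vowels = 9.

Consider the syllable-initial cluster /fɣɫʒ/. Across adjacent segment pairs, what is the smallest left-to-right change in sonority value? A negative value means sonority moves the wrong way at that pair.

-2

/f/: voiceless fricative = 3.
/ɣ/: voiced fricative = 4.
/ɫ/: lateral = 6.
/ʒ/: voiced fricative = 4.
/f/→/ɣ/: change +1.
/ɣ/→/ɫ/: change +2.
/ɫ/→/ʒ/: change -2.
Minimum = -2.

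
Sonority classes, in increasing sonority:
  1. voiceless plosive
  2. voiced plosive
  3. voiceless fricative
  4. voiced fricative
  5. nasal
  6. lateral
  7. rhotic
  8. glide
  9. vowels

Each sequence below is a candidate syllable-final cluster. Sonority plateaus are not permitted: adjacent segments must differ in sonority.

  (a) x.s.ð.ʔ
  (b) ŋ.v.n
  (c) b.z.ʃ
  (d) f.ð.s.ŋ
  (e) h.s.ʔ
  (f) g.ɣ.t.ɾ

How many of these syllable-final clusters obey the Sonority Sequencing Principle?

0

(a) sonority 3-3-4-1: ill-formed.
(b) sonority 5-4-5: ill-formed.
(c) sonority 2-4-3: ill-formed.
(d) sonority 3-4-3-5: ill-formed.
(e) sonority 3-3-1: ill-formed.
(f) sonority 2-4-1-7: ill-formed.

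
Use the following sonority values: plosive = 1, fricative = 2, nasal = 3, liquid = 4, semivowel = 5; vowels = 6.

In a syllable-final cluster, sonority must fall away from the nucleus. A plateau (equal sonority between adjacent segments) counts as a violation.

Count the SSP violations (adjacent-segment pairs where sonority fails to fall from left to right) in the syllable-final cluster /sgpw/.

/s/ — fricative, sonority 2.
/g/ — plosive, sonority 1.
/p/ — plosive, sonority 1.
/w/ — semivowel, sonority 5.
/s/→/g/: 2→1 (falls) — ok.
/g/→/p/: 1→1 (plateau) — violation.
/p/→/w/: 1→5 (does not fall) — violation.

2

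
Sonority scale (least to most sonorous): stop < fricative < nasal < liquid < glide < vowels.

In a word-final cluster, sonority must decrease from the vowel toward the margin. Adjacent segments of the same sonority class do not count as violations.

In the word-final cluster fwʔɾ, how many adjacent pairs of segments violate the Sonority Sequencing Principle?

2

/f/ — fricative, sonority 2.
/w/ — glide, sonority 5.
/ʔ/ — stop, sonority 1.
/ɾ/ — liquid, sonority 4.
/f/→/w/: 2→5 (does not fall) — violation.
/w/→/ʔ/: 5→1 (falls) — ok.
/ʔ/→/ɾ/: 1→4 (does not fall) — violation.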